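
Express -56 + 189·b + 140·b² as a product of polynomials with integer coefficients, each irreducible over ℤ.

Pull out the common factor 7, then factor the remaining trinomial.

7·(4·b - 1)·(5·b + 8)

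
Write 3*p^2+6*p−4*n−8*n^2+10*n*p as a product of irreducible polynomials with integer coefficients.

−(2*n−3*p)*(4*n+p+2)

Group: −4*n*(2*n−3*p) + (−p−2)*(2*n−3*p); both groups contain (2*n−3*p).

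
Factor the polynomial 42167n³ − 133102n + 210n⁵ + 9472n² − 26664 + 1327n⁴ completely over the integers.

By the rational root theorem, n = −11/6 is a root, so (6n + 11) is a factor; dividing leaves 35n⁴ + 157n³ + 6740n² − 10778n − 2424.
Continuing, n = −1/5 is a root, so (5n + 1) is a factor; dividing leaves 7n³ + 30n² + 1342n − 2424.
Continuing, n = 12/7 is a root, giving the factor (7n − 12) and quotient n² + 6n + 202.
The quadratic n² + 6n + 202 has discriminant −772 < 0 and is irreducible over ℤ.

(5n + 1)(6n + 11)(7n − 12)(n² + 6n + 202)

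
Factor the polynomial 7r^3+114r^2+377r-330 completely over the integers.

(7r-5)(r+11)(r+6)

Trying the rational-root candidates, r = 5/7 is a root, so (7r-5) is a factor; dividing leaves r^2+17r+66.
The remaining quadratic factors as (r+11)(r+6).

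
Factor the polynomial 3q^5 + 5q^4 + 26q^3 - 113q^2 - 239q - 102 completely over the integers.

(3q + 2)(q + 1)(q - 3)(q^2 + 3q + 17)

By the rational root theorem, q = 3 is a root, so (q - 3) divides it; the quotient is 3q^4 + 14q^3 + 68q^2 + 91q + 34.
Next, q = -2/3 is a root, so (3q + 2) divides it; the quotient is q^3 + 4q^2 + 20q + 17.
Then q = -1 is a root, so (q + 1) divides it; the quotient is q^2 + 3q + 17.
The quadratic q^2 + 3q + 17 has discriminant -59 < 0 and is irreducible over ℤ.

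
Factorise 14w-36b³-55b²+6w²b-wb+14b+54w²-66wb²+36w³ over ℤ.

(6w-9b+2)(6w+4b+7)(w+b)

Group: 6w(6w²+10wb+7w+4b²+7b) + (-9b+2)(6w²+10wb+7w+4b²+7b); both groups contain (6w²+10wb+7w+4b²+7b), so (6w-9b+2) is a factor with cofactor 6w²+10wb+7w+4b²+7b.
The cofactor groups again: 6w²+10wb+7w+4b²+7b = w(6w+4b+7) + b(6w+4b+7); both groups contain (6w+4b+7), giving (w+b)(6w+4b+7).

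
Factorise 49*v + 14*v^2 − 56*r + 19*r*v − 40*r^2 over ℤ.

−(5*r + 2*v + 7)*(8*r − 7*v)

Group: −8*r*(5*r + 2*v + 7) + 7*v*(5*r + 2*v + 7); both groups contain (5*r + 2*v + 7).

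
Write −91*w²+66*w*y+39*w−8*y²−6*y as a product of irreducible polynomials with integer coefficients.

Group: −7*w*(13*w−2*y) + (4*y+3)*(13*w−2*y); both groups contain (13*w−2*y).

−(13*w−2*y)*(7*w−4*y−3)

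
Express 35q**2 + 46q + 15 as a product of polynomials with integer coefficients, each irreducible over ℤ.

Need a pair with product 35·15 = 525 and sum 46: that's 25 and 21.
Split the middle term: 35q**2 + 25q + 21q + 15 = 5q(7q + 5) + 3(7q + 5).

(5q + 3)(7q + 5)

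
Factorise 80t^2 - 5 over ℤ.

Factor out 5, leaving 16t^2 - 1, which is a difference of two squares.

5(4t + 1)(4t - 1)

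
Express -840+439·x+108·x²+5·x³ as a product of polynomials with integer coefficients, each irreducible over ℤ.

(5·x-7)·(x+15)·(x+8)

Among the possible rational roots, x = -15 is a root, giving the factor (x+15) and quotient 5·x²+33·x-56.
The remaining quadratic factors as (5·x-7)(x+8).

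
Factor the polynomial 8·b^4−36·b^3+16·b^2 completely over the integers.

Pull out the common factor 4·b^2, then factor the remaining trinomial.

4·b^2·(2·b−1)·(b−4)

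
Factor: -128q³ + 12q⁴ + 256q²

4q²(3q - 8)(q - 8)

Pull out the common factor 4q², then factor the remaining trinomial.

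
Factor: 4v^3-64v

Pull out the common factor 4v; v^2-16 is a difference of squares.

4v(v+4)(v-4)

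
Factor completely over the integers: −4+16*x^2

4*(2*x+1)*(2*x−1)

Factor out 4, leaving 4*x^2−1, which is a difference of two squares.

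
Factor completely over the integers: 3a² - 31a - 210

(3a + 14)(a - 15)

Need a pair with product 3·(-210) = -630 and sum -31: that's 14 and -45.
Split the middle term: 3a² + 14a - 45a - 210 = a(3a + 14) - 15(3a + 14).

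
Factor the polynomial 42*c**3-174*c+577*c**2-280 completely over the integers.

Testing divisors of the constant over divisors of the leading coefficient, c = -4/7 is a root, so (7*c+4) is a factor; dividing leaves 6*c**2+79*c-70.
The remaining quadratic factors as (c+14)(6*c-5).

(6*c-5)*(7*c+4)*(c+14)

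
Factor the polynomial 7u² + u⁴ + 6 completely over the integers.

Substitute w = u² to get a quadratic in w, then factor.
u² + 1 is irreducible over ℤ (sum of squares).
u² + 6 is irreducible over ℤ (always positive, so no real roots).

(u² + 1)(u² + 6)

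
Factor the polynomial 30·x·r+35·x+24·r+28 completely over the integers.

(5·x+4)·(6·r+7)

Group as (30·x·r+35·x) + (24·r+28) = 5·x·(6·r+7) + 4·(6·r+7).
Both groups share the factor (6·r+7).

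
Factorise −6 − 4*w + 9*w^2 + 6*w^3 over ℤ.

Group as (6*w^3 − 4*w) + (9*w^2 − 6) = 2*w*(3*w^2 − 2) + 3*(3*w^2 − 2).
Both groups share the factor (3*w^2 − 2).

(2*w + 3)*(3*w^2 − 2)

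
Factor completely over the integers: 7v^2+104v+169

(7v+13)(v+13)

Need a pair with product 7·169 = 1183 and sum 104: that's 13 and 91.
Split the middle term: 7v^2+13v + 91v+169 = v(7v+13) + 13(7v+13).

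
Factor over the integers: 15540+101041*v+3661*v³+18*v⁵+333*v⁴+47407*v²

By the rational root theorem, v = -15 is a root, so (v+15) divides it; the quotient is 18*v⁴+63*v³+2716*v²+6667*v+1036.
Continuing, v = -1/6 is a root, so (6*v+1) divides it; the quotient is 3*v³+10*v²+451*v+1036.
Continuing, v = -7/3 is a root, so (3*v+7) divides it; the quotient is v²+v+148.
The quadratic v²+v+148 has discriminant -591 < 0 and is irreducible over ℤ.

(3*v+7)*(6*v+1)*(v+15)*(v²+v+148)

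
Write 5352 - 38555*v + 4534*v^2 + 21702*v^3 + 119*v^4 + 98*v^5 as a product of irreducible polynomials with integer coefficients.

Among the possible rational roots, v = 1/7 is a root, giving the factor (7*v - 1) and quotient 14*v^4 + 19*v^3 + 3103*v^2 + 1091*v - 5352.
Next, v = -3/2 is a root, so (2*v + 3) divides it; the quotient is 7*v^3 - v^2 + 1553*v - 1784.
Next, v = 8/7 is a root, giving the factor (7*v - 8) and quotient v^2 + v + 223.
The quadratic v^2 + v + 223 has discriminant -891 < 0 and is irreducible over ℤ.

(2*v + 3)*(7*v - 1)*(7*v - 8)*(v^2 + v + 223)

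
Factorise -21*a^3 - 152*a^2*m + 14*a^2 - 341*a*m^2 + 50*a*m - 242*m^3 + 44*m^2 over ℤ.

-(3*a + 11*m - 2)*(7*a + 11*m)*(a + 2*m)

Group: 3*a*(-7*a^2 - 25*a*m - 22*m^2) + (11*m - 2)*(-7*a^2 - 25*a*m - 22*m^2); both groups contain (-7*a^2 - 25*a*m - 22*m^2), so (3*a + 11*m - 2) is a factor with cofactor -7*a^2 - 25*a*m - 22*m^2.
The cofactor groups again: -7*a^2 - 25*a*m - 22*m^2 = -7*a*(a + 2*m) - 11*m*(a + 2*m); both groups contain (a + 2*m), giving -(7*a + 11*m)*(a + 2*m).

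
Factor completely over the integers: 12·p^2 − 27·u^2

3·(2·p + 3·u)·(2·p − 3·u)

Pull out the common factor 3; 4·p^2 − 9·u^2 is a difference of squares.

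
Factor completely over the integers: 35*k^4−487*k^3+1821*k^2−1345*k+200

(5*k−1)*(7*k−5)*(k−5)*(k−8)

By the rational root theorem, k = 5/7 is a root, so (7*k−5) divides it; the quotient is 5*k^3−66*k^2+213*k−40.
Continuing, k = 1/5 is a root, giving the factor (5*k−1) and quotient k^2−13*k+40.
The remaining quadratic factors as (k−5)(k−8).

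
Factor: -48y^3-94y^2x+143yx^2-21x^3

-(8y-7x)(6y-x)(y+3x)

Group: 6y(-8y^2-17yx+21x^2) - x(-8y^2-17yx+21x^2); both groups contain (-8y^2-17yx+21x^2), so (6y-x) is a factor with cofactor -8y^2-17yx+21x^2.
The cofactor groups again: -8y^2-17yx+21x^2 = -y(8y-7x) - 3x(8y-7x); both groups contain (8y-7x), giving -(y+3x)(8y-7x).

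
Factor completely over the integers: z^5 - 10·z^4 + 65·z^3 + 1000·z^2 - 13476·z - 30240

Among the possible rational roots, z = 10 is a root, giving the factor (z - 10) and quotient z^4 + 65·z^2 + 1650·z + 3024.
Next, z = -2 is a root, giving the factor (z + 2) and quotient z^3 - 2·z^2 + 69·z + 1512.
Continuing, z = -9 is a root, so (z + 9) divides it; the quotient is z^2 - 11·z + 168.
The quadratic z^2 - 11·z + 168 has discriminant -551 < 0 and is irreducible over ℤ.

(z + 2)·(z + 9)·(z - 10)·(z^2 - 11·z + 168)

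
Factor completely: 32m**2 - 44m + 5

Need a pair with product 32·5 = 160 and sum -44: that's -4 and -40.
Split the middle term: 32m**2 - 4m - 40m + 5 = 4m(8m - 1) - 5(8m - 1).

(4m - 5)(8m - 1)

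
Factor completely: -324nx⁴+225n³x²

9nx²(5n+6x)(5n-6x)

Pull out the common factor 9nx²; 25n²-36x² is a difference of squares.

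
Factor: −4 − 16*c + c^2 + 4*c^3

Trying the rational-root candidates, c = −1/4 is a root, so (4*c + 1) divides it; the quotient is c^2 − 4.
The remaining quadratic factors as (c + 2)(c − 2).

(4*c + 1)*(c + 2)*(c − 2)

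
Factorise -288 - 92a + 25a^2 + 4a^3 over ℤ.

(4a + 9)(a + 8)(a - 4)

Among the possible rational roots, a = -8 is a root, so (a + 8) is a factor; dividing leaves 4a^2 - 7a - 36.
The remaining quadratic factors as (a - 4)(4a + 9).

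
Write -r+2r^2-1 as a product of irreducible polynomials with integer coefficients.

(2r+1)(r-1)

Need a pair with product 2·(-1) = -2 and sum -1: that's 1 and -2.
Split the middle term: 2r^2+r - 2r-1 = r(2r+1) - (2r+1).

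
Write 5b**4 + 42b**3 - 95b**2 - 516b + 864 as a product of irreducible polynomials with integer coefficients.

Testing divisors of the constant over divisors of the leading coefficient, b = 3 is a root, giving the factor (b - 3) and quotient 5b**3 + 57b**2 + 76b - 288.
Next, b = 8/5 is a root, so (5b - 8) divides it; the quotient is b**2 + 13b + 36.
The remaining quadratic factors as (b + 9)(b + 4).

(5b - 8)(b + 4)(b + 9)(b - 3)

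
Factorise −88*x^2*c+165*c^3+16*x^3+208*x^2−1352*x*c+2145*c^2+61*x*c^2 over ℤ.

(4*x−11*c)*(4*x−15*c)*(x+c+13)

Group: 4*x*(4*x^2−7*x*c+52*x−11*c^2−143*c) − 15*c*(4*x^2−7*x*c+52*x−11*c^2−143*c); both groups contain (4*x^2−7*x*c+52*x−11*c^2−143*c), so (4*x−15*c) is a factor with cofactor 4*x^2−7*x*c+52*x−11*c^2−143*c.
The cofactor groups again: 4*x^2−7*x*c+52*x−11*c^2−143*c = x*(4*x−11*c) + (c+13)*(4*x−11*c); both groups contain (4*x−11*c), giving (x+c+13)*(4*x−11*c).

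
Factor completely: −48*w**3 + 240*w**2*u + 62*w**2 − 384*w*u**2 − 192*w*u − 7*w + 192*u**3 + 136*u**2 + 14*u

−(6*w − 12*u − 7)*(w − 2*u)*(8*w − 8*u − 1)

Group: 8*w*(−6*w**2 + 24*w*u + 7*w − 24*u**2 − 14*u) + (−8*u − 1)*(−6*w**2 + 24*w*u + 7*w − 24*u**2 − 14*u); both groups contain (−6*w**2 + 24*w*u + 7*w − 24*u**2 − 14*u), so (8*w − 8*u − 1) is a factor with cofactor −6*w**2 + 24*w*u + 7*w − 24*u**2 − 14*u.
The cofactor groups again: −6*w**2 + 24*w*u + 7*w − 24*u**2 − 14*u = −6*w*(w − 2*u) + (12*u + 7)*(w − 2*u); both groups contain (w − 2*u), giving −(6*w − 12*u − 7)*(w − 2*u).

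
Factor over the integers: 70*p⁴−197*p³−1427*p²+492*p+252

By the rational root theorem, p = 3/5 is a root, so (5*p−3) divides it; the quotient is 14*p³−31*p²−304*p−84.
Next, p = 6 is a root, so (p−6) divides it; the quotient is 14*p²+53*p+14.
The remaining quadratic factors as (2*p+7)(7*p+2).

(2*p+7)*(5*p−3)*(7*p+2)*(p−6)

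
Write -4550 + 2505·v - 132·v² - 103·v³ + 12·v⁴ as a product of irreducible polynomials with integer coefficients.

Trying the rational-root candidates, v = 7 is a root, giving the factor (v - 7) and quotient 12·v³ - 19·v² - 265·v + 650.
Continuing, v = 10/3 is a root, so (3·v - 10) divides it; the quotient is 4·v² + 7·v - 65.
The remaining quadratic factors as (v + 5)(4·v - 13).

(3·v - 10)·(4·v - 13)·(v + 5)·(v - 7)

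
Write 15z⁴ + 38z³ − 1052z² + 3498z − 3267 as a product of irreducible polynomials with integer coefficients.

(3z − 11)(5z − 9)(z + 11)(z − 3)

Among the possible rational roots, z = 11/3 is a root, so (3z − 11) divides it; the quotient is 5z³ + 31z² − 237z + 297.
Then z = −11 is a root, so (z + 11) is a factor; dividing leaves 5z² − 24z + 27.
The remaining quadratic factors as (z − 3)(5z − 9).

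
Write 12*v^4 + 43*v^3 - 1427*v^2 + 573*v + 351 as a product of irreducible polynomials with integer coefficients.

Among the possible rational roots, v = 3/4 is a root, so (4*v - 3) is a factor; dividing leaves 3*v^3 + 13*v^2 - 347*v - 117.
Then v = 9 is a root, so (v - 9) is a factor; dividing leaves 3*v^2 + 40*v + 13.
The remaining quadratic factors as (v + 13)(3*v + 1).

(3*v + 1)*(4*v - 3)*(v + 13)*(v - 9)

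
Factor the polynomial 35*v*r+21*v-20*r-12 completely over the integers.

(5*r+3)*(7*v-4)

Group as (35*v*r+21*v) + (-20*r-12) = 7*v*(5*r+3) - 4*(5*r+3).
Both groups share the factor (5*r+3).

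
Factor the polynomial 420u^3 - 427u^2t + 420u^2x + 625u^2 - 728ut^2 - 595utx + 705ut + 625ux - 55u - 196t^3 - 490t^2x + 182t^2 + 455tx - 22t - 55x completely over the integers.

Group: 5u(84u^2 - 119ut + 125u - 98t^2 + 91t - 11) + (2t + 5x)(84u^2 - 119ut + 125u - 98t^2 + 91t - 11); both groups contain (84u^2 - 119ut + 125u - 98t^2 + 91t - 11), so (5u + 2t + 5x) is a factor with cofactor 84u^2 - 119ut + 125u - 98t^2 + 91t - 11.
The cofactor groups again: 84u^2 - 119ut + 125u - 98t^2 + 91t - 11 = 7u(12u + 7t - 1) + (-14t + 11)(12u + 7t - 1); both groups contain (12u + 7t - 1), giving (7u - 14t + 11)(12u + 7t - 1).

(7u - 14t + 11)(5u + 2t + 5x)(12u + 7t - 1)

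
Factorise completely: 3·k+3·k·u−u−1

(3·k−1)·(u+1)

Group as (3·k·u+3·k) + (−u−1) = 3·k·(u+1) − (u+1).
Both groups share the factor (u+1).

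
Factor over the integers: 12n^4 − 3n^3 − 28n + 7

(4n − 1)(3n^3 − 7)

Group as (12n^4 − 28n) + (−3n^3 + 7) = 4n(3n^3 − 7) − (3n^3 − 7).
Both groups share the factor (3n^3 − 7).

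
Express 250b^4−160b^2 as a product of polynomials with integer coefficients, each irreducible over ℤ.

10b^2(5b+4)(5b−4)

Every term has a factor of 10b^2. Then 25b^2−16 = (5b)² − (4)².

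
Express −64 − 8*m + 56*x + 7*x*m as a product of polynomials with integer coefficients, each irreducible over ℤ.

(7*x − 8)*(m + 8)

Group as (7*x*m + 56*x) + (−8*m − 64) = 7*x*(m + 8) − 8*(m + 8).
Both groups share the factor (m + 8).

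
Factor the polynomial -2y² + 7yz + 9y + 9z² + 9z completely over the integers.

Group: -y(2y - 9z - 9) - z(2y - 9z - 9); both groups contain (2y - 9z - 9).

-(2y - 9z - 9)(y + z)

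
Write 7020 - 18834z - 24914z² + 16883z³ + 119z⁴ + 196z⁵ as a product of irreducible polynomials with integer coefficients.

(4z + 3)(7z - 13)(7z - 2)(z² + 2z + 90)

Among the possible rational roots, z = -3/4 is a root, so (4z + 3) divides it; the quotient is 49z⁴ - 7z³ + 4226z² - 9398z + 2340.
Continuing, z = 2/7 is a root, giving the factor (7z - 2) and quotient 7z³ + z² + 604z - 1170.
Next, z = 13/7 is a root, so (7z - 13) divides it; the quotient is z² + 2z + 90.
The quadratic z² + 2z + 90 has discriminant -356 < 0 and is irreducible over ℤ.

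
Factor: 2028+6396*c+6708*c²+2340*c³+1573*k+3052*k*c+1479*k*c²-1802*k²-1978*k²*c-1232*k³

-(11*k-12*c-12)*(8*k+13*c+13)*(14*k+15*c+13)

Group: 8*k*(-154*k²+3*k*c+25*k+180*c²+336*c+156) + (13*c+13)*(-154*k²+3*k*c+25*k+180*c²+336*c+156); both groups contain (-154*k²+3*k*c+25*k+180*c²+336*c+156), so (8*k+13*c+13) is a factor with cofactor -154*k²+3*k*c+25*k+180*c²+336*c+156.
The cofactor groups again: -154*k²+3*k*c+25*k+180*c²+336*c+156 = -14*k*(11*k-12*c-12) + (-15*c-13)*(11*k-12*c-12); both groups contain (11*k-12*c-12), giving -(14*k+15*c+13)*(11*k-12*c-12).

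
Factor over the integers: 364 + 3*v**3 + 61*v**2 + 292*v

Trying the rational-root candidates, v = −14 is a root, so (v + 14) divides it; the quotient is 3*v**2 + 19*v + 26.
The remaining quadratic factors as (v + 2)(3*v + 13).

(3*v + 13)*(v + 14)*(v + 2)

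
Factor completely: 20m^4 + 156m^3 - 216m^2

4m^2(5m - 6)(m + 9)

Pull out the common factor 4m^2, then factor the remaining trinomial.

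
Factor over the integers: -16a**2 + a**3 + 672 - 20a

Testing divisors of the constant over divisors of the leading coefficient, a = -6 is a root, so (a + 6) is a factor; dividing leaves a**2 - 22a + 112.
The remaining quadratic factors as (a - 14)(a - 8).

(a + 6)(a - 14)(a - 8)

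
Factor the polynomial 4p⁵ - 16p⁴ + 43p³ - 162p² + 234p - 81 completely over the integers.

(2p - 1)(2p - 3)(p - 3)(p² + p + 9)

Trying the rational-root candidates, p = 3 is a root, so (p - 3) divides it; the quotient is 4p⁴ - 4p³ + 31p² - 69p + 27.
Then p = 1/2 is a root, so (2p - 1) divides it; the quotient is 2p³ - p² + 15p - 27.
Then p = 3/2 is a root, giving the factor (2p - 3) and quotient p² + p + 9.
The quadratic p² + p + 9 has discriminant -35 < 0 and is irreducible over ℤ.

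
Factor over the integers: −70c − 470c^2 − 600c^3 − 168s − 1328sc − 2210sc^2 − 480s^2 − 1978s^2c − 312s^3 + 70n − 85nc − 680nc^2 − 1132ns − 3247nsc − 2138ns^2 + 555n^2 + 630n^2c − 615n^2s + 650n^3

Group: 5n(130n^2 + 189ns + 256nc + 111n + 26s^2 + 154sc + 40s + 120c^2 + 94c + 14) + (−12s − 5c)(130n^2 + 189ns + 256nc + 111n + 26s^2 + 154sc + 40s + 120c^2 + 94c + 14); both groups contain (130n^2 + 189ns + 256nc + 111n + 26s^2 + 154sc + 40s + 120c^2 + 94c + 14), so (5n − 12s − 5c) is a factor with cofactor 130n^2 + 189ns + 256nc + 111n + 26s^2 + 154sc + 40s + 120c^2 + 94c + 14.
The cofactor groups again: 130n^2 + 189ns + 256nc + 111n + 26s^2 + 154sc + 40s + 120c^2 + 94c + 14 = 13n(10n + 13s + 12c + 7) + (2s + 10c + 2)(10n + 13s + 12c + 7); both groups contain (10n + 13s + 12c + 7), giving (13n + 2s + 10c + 2)(10n + 13s + 12c + 7).

(5n − 12s − 5c)(13n + 2s + 10c + 2)(10n + 13s + 12c + 7)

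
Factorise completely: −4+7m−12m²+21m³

(7m−4)(3m²+1)

Group as (21m³+7m) + (−12m²−4) = 7m(3m²+1) − 4(3m²+1).
Both groups share the factor (3m²+1).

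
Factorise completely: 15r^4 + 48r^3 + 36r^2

Pull out the common factor 3r^2, then factor the remaining trinomial.

3r^2(5r + 6)(r + 2)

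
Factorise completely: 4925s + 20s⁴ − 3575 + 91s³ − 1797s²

(4s − 5)(5s − 11)(s + 13)(s − 5)

Testing divisors of the constant over divisors of the leading coefficient, s = −13 is a root, giving the factor (s + 13) and quotient 20s³ − 169s² + 400s − 275.
Then s = 5/4 is a root, so (4s − 5) is a factor; dividing leaves 5s² − 36s + 55.
The remaining quadratic factors as (s − 5)(5s − 11).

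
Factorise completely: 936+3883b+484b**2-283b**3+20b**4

(4b+1)(5b+13)(b-8)(b-9)

Among the possible rational roots, b = 8 is a root, so (b-8) is a factor; dividing leaves 20b**3-123b**2-500b-117.
Then b = -13/5 is a root, so (5b+13) is a factor; dividing leaves 4b**2-35b-9.
The remaining quadratic factors as (4b+1)(b-9).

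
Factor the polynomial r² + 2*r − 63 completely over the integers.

(r + 9)*(r − 7)

Two integers with product −63 and sum 2 are −7 and 9.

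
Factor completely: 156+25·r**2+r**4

(r**2+12)·(r**2+13)

Substitute u = r**2 to get a quadratic in u, then factor.
r**2+13 is irreducible over ℤ (always positive, so no real roots).
r**2+12 is irreducible over ℤ (always positive, so no real roots).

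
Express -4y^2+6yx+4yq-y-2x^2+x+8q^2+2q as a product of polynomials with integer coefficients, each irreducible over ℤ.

Group: -y(4y-2x+4q+1) + (x+2q)(4y-2x+4q+1); both groups contain (4y-2x+4q+1).

-(y-x-2q)(4y-2x+4q+1)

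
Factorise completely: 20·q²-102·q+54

Pull out the common factor 2, then factor the remaining trinomial.

2·(2·q-9)·(5·q-3)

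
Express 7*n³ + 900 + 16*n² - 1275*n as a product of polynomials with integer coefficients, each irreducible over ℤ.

Testing divisors of the constant over divisors of the leading coefficient, n = 12 is a root, giving the factor (n - 12) and quotient 7*n² + 100*n - 75.
The remaining quadratic factors as (7*n - 5)(n + 15).

(7*n - 5)*(n + 15)*(n - 12)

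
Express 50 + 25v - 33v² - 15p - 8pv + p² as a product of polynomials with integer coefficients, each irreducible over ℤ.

Group: p(p + 3v - 5) + (-11v - 10)(p + 3v - 5); both groups contain (p + 3v - 5).

(p + 3v - 5)(p - 11v - 10)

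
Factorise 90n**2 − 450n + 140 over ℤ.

Pull out the common factor 10, then factor the remaining trinomial.

10(3n − 1)(3n − 14)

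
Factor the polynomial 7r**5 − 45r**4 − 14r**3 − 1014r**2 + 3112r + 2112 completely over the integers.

(7r + 4)(r − 3)(r − 8)(r**2 + 4r + 22)

Among the possible rational roots, r = −4/7 is a root, giving the factor (7r + 4) and quotient r**4 − 7r**3 + 2r**2 − 146r + 528.
Next, r = 8 is a root, giving the factor (r − 8) and quotient r**3 + r**2 + 10r − 66.
Continuing, r = 3 is a root, so (r − 3) divides it; the quotient is r**2 + 4r + 22.
The quadratic r**2 + 4r + 22 has discriminant −72 < 0 and is irreducible over ℤ.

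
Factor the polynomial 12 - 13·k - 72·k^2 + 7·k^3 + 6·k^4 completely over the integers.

Trying the rational-root candidates, k = -1/2 is a root, giving the factor (2·k + 1) and quotient 3·k^3 + 2·k^2 - 37·k + 12.
Then k = 1/3 is a root, giving the factor (3·k - 1) and quotient k^2 + k - 12.
The remaining quadratic factors as (k + 4)(k - 3).

(2·k + 1)·(3·k - 1)·(k + 4)·(k - 3)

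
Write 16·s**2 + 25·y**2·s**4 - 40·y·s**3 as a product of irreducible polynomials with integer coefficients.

s**2·(5·y·s - 4)**2

Factor out s**2 first: what remains is 25·y**2·s**2 - 40·y·s + 16.
Recognize a perfect-square trinomial with the parts 4 and 5·y·s.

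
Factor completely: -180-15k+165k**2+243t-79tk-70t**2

Group: -14t(5t+11k-12) + (15k+15)(5t+11k-12); both groups contain (5t+11k-12).

-(14t-15k-15)(5t+11k-12)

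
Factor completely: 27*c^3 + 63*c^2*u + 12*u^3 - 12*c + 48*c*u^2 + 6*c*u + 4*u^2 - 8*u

(3*c + 2*u)*(3*c + 2*u + 2)*(3*c + 3*u - 2)

Group: 3*c*(9*c^2 + 15*c*u - 6*c + 6*u^2 - 4*u) + (2*u + 2)*(9*c^2 + 15*c*u - 6*c + 6*u^2 - 4*u); both groups contain (9*c^2 + 15*c*u - 6*c + 6*u^2 - 4*u), so (3*c + 2*u + 2) is a factor with cofactor 9*c^2 + 15*c*u - 6*c + 6*u^2 - 4*u.
The cofactor groups again: 9*c^2 + 15*c*u - 6*c + 6*u^2 - 4*u = 3*c*(3*c + 3*u - 2) + 2*u*(3*c + 3*u - 2); both groups contain (3*c + 3*u - 2), giving (3*c + 2*u)*(3*c + 3*u - 2).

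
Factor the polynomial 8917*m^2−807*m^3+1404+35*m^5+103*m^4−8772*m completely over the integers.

(5*m−1)*(7*m−6)*(m+9)*(m^2−5*m+26)

Among the possible rational roots, m = −9 is a root, so (m+9) divides it; the quotient is 35*m^4−212*m^3+1101*m^2−992*m+156.
Continuing, m = 6/7 is a root, so (7*m−6) is a factor; dividing leaves 5*m^3−26*m^2+135*m−26.
Then m = 1/5 is a root, so (5*m−1) divides it; the quotient is m^2−5*m+26.
The quadratic m^2−5*m+26 has discriminant −79 < 0 and is irreducible over ℤ.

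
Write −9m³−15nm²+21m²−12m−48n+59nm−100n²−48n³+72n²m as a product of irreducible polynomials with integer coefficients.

−(3n−3m+4)(4n−3m+3)(4n+m)

Group: 4n(−12n²+21nm−25n−9m²+21m−12) + m(−12n²+21nm−25n−9m²+21m−12); both groups contain (−12n²+21nm−25n−9m²+21m−12), so (4n+m) is a factor with cofactor −12n²+21nm−25n−9m²+21m−12.
The cofactor groups again: −12n²+21nm−25n−9m²+21m−12 = −3n(4n−3m+3) + (3m−4)(4n−3m+3); both groups contain (4n−3m+3), giving −(3n−3m+4)(4n−3m+3).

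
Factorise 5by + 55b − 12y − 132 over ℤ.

Group as (5by + 55b) + (−12y − 132) = 5b(y + 11) − 12(y + 11).
Both groups share the factor (y + 11).

(5b − 12)(y + 11)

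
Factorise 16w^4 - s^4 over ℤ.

Write as (4w^2)² − (s^2)², then factor 4w^2 - s^2 once more.

(2w - s)(2w + s)(4w^2 + s^2)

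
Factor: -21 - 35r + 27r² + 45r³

Group as (45r³ - 35r) + (27r² - 21) = 5r(9r² - 7) + 3(9r² - 7).
Both groups share the factor (9r² - 7).

(5r + 3)(9r² - 7)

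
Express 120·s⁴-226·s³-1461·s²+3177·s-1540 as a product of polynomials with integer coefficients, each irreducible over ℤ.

Trying the rational-root candidates, s = 7/2 is a root, so (2·s-7) is a factor; dividing leaves 60·s³+97·s²-391·s+220.
Continuing, s = -11/3 is a root, so (3·s+11) divides it; the quotient is 20·s²-41·s+20.
The remaining quadratic factors as (5·s-4)(4·s-5).

(2·s-7)·(3·s+11)·(4·s-5)·(5·s-4)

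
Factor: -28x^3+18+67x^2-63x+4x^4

(2x-1)(2x-3)(x-2)(x-3)

Among the possible rational roots, x = 3 is a root, so (x-3) is a factor; dividing leaves 4x^3-16x^2+19x-6.
Next, x = 1/2 is a root, giving the factor (2x-1) and quotient 2x^2-7x+6.
The remaining quadratic factors as (x-2)(2x-3).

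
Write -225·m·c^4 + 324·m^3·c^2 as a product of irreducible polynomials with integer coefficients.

Factor out 9·m·c^2, leaving 36·m^2 - 25·c^2, which is a difference of two squares.

9·c^2·m·(6·m - 5·c)·(6·m + 5·c)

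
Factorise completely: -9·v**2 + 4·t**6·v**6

v**2·(2·t**3·v**2 + 3)·(2·t**3·v**2 - 3)

Factor out v**2 first: what remains is 4·t**6·v**4 - 9.
Recognize a difference of squares with the parts 2·t**3·v**2 and 3.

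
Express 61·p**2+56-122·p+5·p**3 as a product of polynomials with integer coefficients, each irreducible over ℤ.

Trying the rational-root candidates, p = 4/5 is a root, so (5·p-4) is a factor; dividing leaves p**2+13·p-14.
The remaining quadratic factors as (p+14)(p-1).

(5·p-4)·(p+14)·(p-1)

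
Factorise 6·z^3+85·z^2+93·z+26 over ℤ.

Testing divisors of the constant over divisors of the leading coefficient, z = −1/2 is a root, giving the factor (2·z+1) and quotient 3·z^2+41·z+26.
The remaining quadratic factors as (3·z+2)(z+13).

(2·z+1)·(3·z+2)·(z+13)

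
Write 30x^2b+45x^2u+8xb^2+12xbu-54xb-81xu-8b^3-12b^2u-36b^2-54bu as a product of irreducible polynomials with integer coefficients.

(5x-2b-9)(2b+3u)(3x+2b)

Group: 3x(10xb+15xu-4b^2-6bu-18b-27u) + 2b(10xb+15xu-4b^2-6bu-18b-27u); both groups contain (10xb+15xu-4b^2-6bu-18b-27u), so (3x+2b) is a factor with cofactor 10xb+15xu-4b^2-6bu-18b-27u.
The cofactor groups again: 10xb+15xu-4b^2-6bu-18b-27u = 2b(5x-2b-9) + 3u(5x-2b-9); both groups contain (5x-2b-9), giving (2b+3u)(5x-2b-9).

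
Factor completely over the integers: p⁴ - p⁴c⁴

-p⁴(c + 1)(c - 1)(c² + 1)

Factor out p⁴ first: what remains is -c⁴ + 1.
Recognize a difference of squares with the parts 1 and c².
-c² + 1 is again a difference of squares: (-c + 1)(c + 1).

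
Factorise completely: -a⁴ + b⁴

(b)⁴ − (a)⁴ = ((b)² − (a)²)((b)² + (a)²); the first factor splits again, the second (b² + a²) is irreducible.

(b - a)·(b + a)·(b² + a²)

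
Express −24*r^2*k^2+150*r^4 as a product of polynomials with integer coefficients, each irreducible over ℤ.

6*r^2*(5*r−2*k)*(5*r+2*k)

Every term has a factor of 6*r^2. Then 25*r^2−4*k^2 = (5*r)² − (2*k)².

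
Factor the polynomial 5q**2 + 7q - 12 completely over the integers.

(5q + 12)(q - 1)

Need a pair with product 5·(-12) = -60 and sum 7: that's 12 and -5.
Split the middle term: 5q**2 + 12q - 5q - 12 = q(5q + 12) - (5q + 12).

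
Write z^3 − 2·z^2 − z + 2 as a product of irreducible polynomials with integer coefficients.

(z + 1)·(z − 1)·(z − 2)

Trying the rational-root candidates, z = 1 is a root, so (z − 1) divides it; the quotient is z^2 − z − 2.
The remaining quadratic factors as (z + 1)(z − 2).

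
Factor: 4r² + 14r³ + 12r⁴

Pull out the common factor 2r², then factor the remaining trinomial.

2r²(2r + 1)(3r + 2)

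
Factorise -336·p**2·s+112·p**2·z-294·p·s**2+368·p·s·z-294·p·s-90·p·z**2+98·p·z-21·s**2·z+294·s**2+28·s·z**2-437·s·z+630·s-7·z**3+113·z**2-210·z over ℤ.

Group: 8·p·(-42·p·s+14·p·z-3·s·z+42·s+z**2-14·z) + (7·s-7·z+15)·(-42·p·s+14·p·z-3·s·z+42·s+z**2-14·z); both groups contain (-42·p·s+14·p·z-3·s·z+42·s+z**2-14·z), so (8·p+7·s-7·z+15) is a factor with cofactor -42·p·s+14·p·z-3·s·z+42·s+z**2-14·z.
The cofactor groups again: -42·p·s+14·p·z-3·s·z+42·s+z**2-14·z = -3·s·(14·p+z-14) + z·(14·p+z-14); both groups contain (14·p+z-14), giving -(3·s-z)·(14·p+z-14).

-(14·p+z-14)·(3·s-z)·(8·p+7·s-7·z+15)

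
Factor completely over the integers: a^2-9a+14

(a-2)(a-7)

Two integers with product 14 and sum -9 are -7 and -2.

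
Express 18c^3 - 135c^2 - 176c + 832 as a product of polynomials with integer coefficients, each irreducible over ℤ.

(3c + 8)(6c - 13)(c - 8)

Among the possible rational roots, c = -8/3 is a root, so (3c + 8) is a factor; dividing leaves 6c^2 - 61c + 104.
The remaining quadratic factors as (6c - 13)(c - 8).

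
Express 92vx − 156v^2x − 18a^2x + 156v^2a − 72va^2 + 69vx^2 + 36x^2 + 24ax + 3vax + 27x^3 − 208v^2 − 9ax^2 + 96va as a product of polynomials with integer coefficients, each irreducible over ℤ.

Group: 13v(12va − 12vx − 16v + 3ax − 3x^2 − 4x) + (−6a − 9x)(12va − 12vx − 16v + 3ax − 3x^2 − 4x); both groups contain (12va − 12vx − 16v + 3ax − 3x^2 − 4x), so (13v − 6a − 9x) is a factor with cofactor 12va − 12vx − 16v + 3ax − 3x^2 − 4x.
The cofactor groups again: 12va − 12vx − 16v + 3ax − 3x^2 − 4x = 3a(4v + x) + (−3x − 4)(4v + x); both groups contain (4v + x), giving (3a − 3x − 4)(4v + x).

(13v − 6a − 9x)(3a − 3x − 4)(4v + x)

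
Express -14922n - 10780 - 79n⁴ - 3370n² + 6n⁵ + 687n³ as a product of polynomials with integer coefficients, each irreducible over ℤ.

Trying the rational-root candidates, n = -11/6 is a root, so (6n + 11) divides it; the quotient is n⁴ - 15n³ + 142n² - 822n - 980.
Continuing, n = 10 is a root, so (n - 10) divides it; the quotient is n³ - 5n² + 92n + 98.
Continuing, n = -1 is a root, giving the factor (n + 1) and quotient n² - 6n + 98.
The quadratic n² - 6n + 98 has discriminant -356 < 0 and is irreducible over ℤ.

(6n + 11)(n + 1)(n - 10)(n² - 6n + 98)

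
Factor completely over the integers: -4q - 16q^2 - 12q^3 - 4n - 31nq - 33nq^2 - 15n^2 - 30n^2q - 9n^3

Group: 3n(-3n^2 - 6nq - n - 3q^2 - q) + (4q + 4)(-3n^2 - 6nq - n - 3q^2 - q); both groups contain (-3n^2 - 6nq - n - 3q^2 - q), so (3n + 4q + 4) is a factor with cofactor -3n^2 - 6nq - n - 3q^2 - q.
The cofactor groups again: -3n^2 - 6nq - n - 3q^2 - q = -n(3n + 3q + 1) - q(3n + 3q + 1); both groups contain (3n + 3q + 1), giving -(n + q)(3n + 3q + 1).

-(3n + 3q + 1)(3n + 4q + 4)(n + q)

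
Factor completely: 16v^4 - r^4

(2v - r)(2v + r)(4v^2 + r^2)

Difference of squares twice: with A = 2v and B = r, A⁴ − B⁴ = (A² − B²)(A² + B²), and A² − B² factors again.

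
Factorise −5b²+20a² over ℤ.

5(2a+b)(2a−b)

Pull out the common factor 5; 4a²−b² is a difference of squares.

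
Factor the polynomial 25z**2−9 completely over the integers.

Need a pair with product 25·(−9) = −225 and sum 0: that's −15 and 15.
Split the middle term: 25z**2−15z + 15z−9 = 5z(5z−3) + 3(5z−3).

(5z+3)(5z−3)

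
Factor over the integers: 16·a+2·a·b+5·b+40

(2·a+5)·(b+8)

Group as (2·a·b+16·a) + (5·b+40) = 2·a·(b+8) + 5·(b+8).
Both groups share the factor (b+8).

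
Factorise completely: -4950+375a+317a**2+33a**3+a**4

(a+10)(a+11)(a+15)(a-3)

Among the possible rational roots, a = -10 is a root, giving the factor (a+10) and quotient a**3+23a**2+87a-495.
Then a = -11 is a root, giving the factor (a+11) and quotient a**2+12a-45.
The remaining quadratic factors as (a-3)(a+15).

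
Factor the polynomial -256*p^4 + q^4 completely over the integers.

Write as (q^2)² − (16*p^2)², then factor q^2 - 16*p^2 once more.

(q - 4*p)*(q + 4*p)*(q^2 + 16*p^2)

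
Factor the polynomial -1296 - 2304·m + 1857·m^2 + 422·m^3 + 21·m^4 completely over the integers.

(3·m - 4)·(7·m + 3)·(m + 12)·(m + 9)

Among the possible rational roots, m = -9 is a root, so (m + 9) divides it; the quotient is 21·m^3 + 233·m^2 - 240·m - 144.
Next, m = -12 is a root, so (m + 12) divides it; the quotient is 21·m^2 - 19·m - 12.
The remaining quadratic factors as (3·m - 4)(7·m + 3).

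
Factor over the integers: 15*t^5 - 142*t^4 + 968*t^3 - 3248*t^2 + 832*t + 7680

Trying the rational-root candidates, t = 8/3 is a root, so (3*t - 8) is a factor; dividing leaves 5*t^4 - 34*t^3 + 232*t^2 - 464*t - 960.
Continuing, t = 4 is a root, so (t - 4) divides it; the quotient is 5*t^3 - 14*t^2 + 176*t + 240.
Continuing, t = -6/5 is a root, so (5*t + 6) divides it; the quotient is t^2 - 4*t + 40.
The quadratic t^2 - 4*t + 40 has discriminant -144 < 0 and is irreducible over ℤ.

(3*t - 8)*(5*t + 6)*(t - 4)*(t^2 - 4*t + 40)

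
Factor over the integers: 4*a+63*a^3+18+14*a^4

Group as (14*a^4+4*a) + (63*a^3+18) = 2*a*(7*a^3+2) + 9*(7*a^3+2).
Both groups share the factor (7*a^3+2).

(2*a+9)*(7*a^3+2)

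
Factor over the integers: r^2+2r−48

Two integers with product −48 and sum 2 are −6 and 8.

(r+8)(r−6)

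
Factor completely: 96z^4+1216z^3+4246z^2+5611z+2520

(4z+5)(4z+9)(6z+7)(z+8)

By the rational root theorem, z = −5/4 is a root, giving the factor (4z+5) and quotient 24z^3+274z^2+719z+504.
Then z = −7/6 is a root, giving the factor (6z+7) and quotient 4z^2+41z+72.
The remaining quadratic factors as (4z+9)(z+8).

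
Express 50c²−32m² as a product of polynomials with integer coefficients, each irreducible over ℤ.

2(5c+4m)(5c−4m)

Every term has a factor of 2. Then 25c²−16m² = (5c)² − (4m)².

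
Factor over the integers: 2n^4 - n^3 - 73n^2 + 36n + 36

(2n + 1)(n + 6)(n - 1)(n - 6)

Testing divisors of the constant over divisors of the leading coefficient, n = -1/2 is a root, giving the factor (2n + 1) and quotient n^3 - n^2 - 36n + 36.
Continuing, n = 1 is a root, giving the factor (n - 1) and quotient n^2 - 36.
The remaining quadratic factors as (n - 6)(n + 6).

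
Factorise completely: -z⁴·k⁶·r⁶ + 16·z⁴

-z⁴·(k³·r³ + 4)·(k³·r³ - 4)

Factor out z⁴ first: what remains is -k⁶·r⁶ + 16.
Recognize a difference of squares with the parts 4 and k³·r³.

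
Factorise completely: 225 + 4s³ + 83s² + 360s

(4s + 3)(s + 15)(s + 5)

Trying the rational-root candidates, s = −15 is a root, so (s + 15) is a factor; dividing leaves 4s² + 23s + 15.
The remaining quadratic factors as (s + 5)(4s + 3).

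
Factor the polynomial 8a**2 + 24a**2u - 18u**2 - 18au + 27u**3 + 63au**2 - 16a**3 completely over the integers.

-(4a + 3u)(4a + 3u - 2)(a - 3u)

Group: 4a(-4a**2 + 9au + 9u**2) + (3u - 2)(-4a**2 + 9au + 9u**2); both groups contain (-4a**2 + 9au + 9u**2), so (4a + 3u - 2) is a factor with cofactor -4a**2 + 9au + 9u**2.
The cofactor groups again: -4a**2 + 9au + 9u**2 = -a(4a + 3u) + 3u(4a + 3u); both groups contain (4a + 3u), giving -(a - 3u)(4a + 3u).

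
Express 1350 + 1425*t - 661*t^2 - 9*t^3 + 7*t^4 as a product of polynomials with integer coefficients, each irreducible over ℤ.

By the rational root theorem, t = 9 is a root, giving the factor (t - 9) and quotient 7*t^3 + 54*t^2 - 175*t - 150.
Next, t = -10 is a root, so (t + 10) divides it; the quotient is 7*t^2 - 16*t - 15.
The remaining quadratic factors as (7*t + 5)(t - 3).

(7*t + 5)*(t + 10)*(t - 3)*(t - 9)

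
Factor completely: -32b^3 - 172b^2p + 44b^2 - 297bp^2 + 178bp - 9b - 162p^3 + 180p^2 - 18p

Group: 8b(-4b^2 - 17bp + b - 18p^2 + 2p) + (9p - 9)(-4b^2 - 17bp + b - 18p^2 + 2p); both groups contain (-4b^2 - 17bp + b - 18p^2 + 2p), so (8b + 9p - 9) is a factor with cofactor -4b^2 - 17bp + b - 18p^2 + 2p.
The cofactor groups again: -4b^2 - 17bp + b - 18p^2 + 2p = -b(4b + 9p - 1) - 2p(4b + 9p - 1); both groups contain (4b + 9p - 1), giving -(b + 2p)(4b + 9p - 1).

-(4b + 9p - 1)(8b + 9p - 9)(b + 2p)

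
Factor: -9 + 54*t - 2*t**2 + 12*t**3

(6*t - 1)*(2*t**2 + 9)

Group as (12*t**3 + 54*t) + (-2*t**2 - 9) = 6*t*(2*t**2 + 9) - (2*t**2 + 9).
Both groups share the factor (2*t**2 + 9).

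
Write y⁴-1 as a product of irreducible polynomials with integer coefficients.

(y+1)*(y-1)*(y²+1)

Substitute u = y² to get a quadratic in u, then factor.
y²+1 is irreducible over ℤ (sum of squares).
y²-1 is a difference of squares.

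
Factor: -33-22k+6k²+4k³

Group as (4k³-22k) + (6k²-33) = 2k(2k²-11) + 3(2k²-11).
Both groups share the factor (2k²-11).

(2k+3)(2k²-11)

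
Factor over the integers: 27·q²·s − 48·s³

Factor out 3·s, leaving 9·q² − 16·s², which is a difference of two squares.

3·s·(3·q + 4·s)·(3·q − 4·s)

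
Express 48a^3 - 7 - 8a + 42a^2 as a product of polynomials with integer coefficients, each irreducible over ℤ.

(8a + 7)(6a^2 - 1)

Group as (48a^3 - 8a) + (42a^2 - 7) = 8a(6a^2 - 1) + 7(6a^2 - 1).
Both groups share the factor (6a^2 - 1).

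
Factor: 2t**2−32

Factor out 2, leaving t**2−16, which is a difference of two squares.

2(t+4)(t−4)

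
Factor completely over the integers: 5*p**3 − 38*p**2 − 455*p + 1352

Testing divisors of the constant over divisors of the leading coefficient, p = −8 is a root, so (p + 8) divides it; the quotient is 5*p**2 − 78*p + 169.
The remaining quadratic factors as (p − 13)(5*p − 13).

(5*p − 13)*(p + 8)*(p − 13)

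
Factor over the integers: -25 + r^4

(r^2 + 5)·(r^2 - 5)

Substitute u = r^2 to get a quadratic in u, then factor.
r^2 + 5 is irreducible over ℤ (always positive, so no real roots).
r^2 - 5 is irreducible over ℤ (5 is not a perfect square).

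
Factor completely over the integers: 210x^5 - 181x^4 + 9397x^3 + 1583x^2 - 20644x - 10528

Testing divisors of the constant over divisors of the leading coefficient, x = -4/7 is a root, so (7x + 4) divides it; the quotient is 30x^4 - 43x^3 + 1367x^2 - 555x - 2632.
Next, x = -7/6 is a root, so (6x + 7) divides it; the quotient is 5x^3 - 13x^2 + 243x - 376.
Continuing, x = 8/5 is a root, so (5x - 8) divides it; the quotient is x^2 - x + 47.
The quadratic x^2 - x + 47 has discriminant -187 < 0 and is irreducible over ℤ.

(5x - 8)(6x + 7)(7x + 4)(x^2 - x + 47)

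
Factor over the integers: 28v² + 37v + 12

(4v + 3)(7v + 4)

Need a pair with product 28·12 = 336 and sum 37: that's 21 and 16.
Split the middle term: 28v² + 21v + 16v + 12 = 7v(4v + 3) + 4(4v + 3).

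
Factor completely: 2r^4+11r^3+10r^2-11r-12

Testing divisors of the constant over divisors of the leading coefficient, r = 1 is a root, giving the factor (r-1) and quotient 2r^3+13r^2+23r+12.
Continuing, r = -4 is a root, so (r+4) divides it; the quotient is 2r^2+5r+3.
The remaining quadratic factors as (r+1)(2r+3).

(2r+3)(r+1)(r+4)(r-1)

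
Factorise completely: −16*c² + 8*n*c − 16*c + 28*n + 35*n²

Group: 5*n*(7*n − 4*c) + (4*c + 4)*(7*n − 4*c); both groups contain (7*n − 4*c).

(7*n − 4*c)*(5*n + 4*c + 4)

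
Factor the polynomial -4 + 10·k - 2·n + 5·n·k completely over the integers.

(5·k - 2)·(n + 2)

Group as (5·n·k - 2·n) + (10·k - 4) = n·(5·k - 2) + 2·(5·k - 2).
Both groups share the factor (5·k - 2).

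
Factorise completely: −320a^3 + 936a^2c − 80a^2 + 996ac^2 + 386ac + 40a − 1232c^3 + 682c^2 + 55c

−(10a − 8c + 5)(4a − 14c − 1)(8a + 11c)

Group: 10a(−32a^2 + 68ac + 8a + 154c^2 + 11c) + (−8c + 5)(−32a^2 + 68ac + 8a + 154c^2 + 11c); both groups contain (−32a^2 + 68ac + 8a + 154c^2 + 11c), so (10a − 8c + 5) is a factor with cofactor −32a^2 + 68ac + 8a + 154c^2 + 11c.
The cofactor groups again: −32a^2 + 68ac + 8a + 154c^2 + 11c = −8a(4a − 14c − 1) − 11c(4a − 14c − 1); both groups contain (4a − 14c − 1), giving −(8a + 11c)(4a − 14c − 1).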